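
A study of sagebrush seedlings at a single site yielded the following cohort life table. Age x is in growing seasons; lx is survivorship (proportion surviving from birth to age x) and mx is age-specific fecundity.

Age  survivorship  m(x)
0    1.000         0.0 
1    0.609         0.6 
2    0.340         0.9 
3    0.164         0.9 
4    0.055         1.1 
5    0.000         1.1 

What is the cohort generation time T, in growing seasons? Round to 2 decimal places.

lx·mx: 0, 0.3654, 0.306, 0.1476, 0.0605, 0 → R0 = 0.8795
x·lx·mx: 0, 0.3654, 0.612, 0.4428, 0.242, 0 → Σ = 1.6622
T = 1.6622 / 0.8795 = 1.889937… → 1.89

1.89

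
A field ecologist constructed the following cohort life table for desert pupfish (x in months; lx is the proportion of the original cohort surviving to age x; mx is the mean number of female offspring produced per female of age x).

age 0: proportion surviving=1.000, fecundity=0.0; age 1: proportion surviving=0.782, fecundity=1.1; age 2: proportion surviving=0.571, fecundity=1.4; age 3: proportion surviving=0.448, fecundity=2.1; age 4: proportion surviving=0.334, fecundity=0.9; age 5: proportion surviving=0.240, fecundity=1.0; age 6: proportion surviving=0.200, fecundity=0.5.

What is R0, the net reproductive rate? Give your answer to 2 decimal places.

lx·mx by age: 0, 0.8602, 0.7994, 0.9408, 0.3006, 0.24, 0.1
R0 = Σ lx·mx = 3.241 → 3.24

3.24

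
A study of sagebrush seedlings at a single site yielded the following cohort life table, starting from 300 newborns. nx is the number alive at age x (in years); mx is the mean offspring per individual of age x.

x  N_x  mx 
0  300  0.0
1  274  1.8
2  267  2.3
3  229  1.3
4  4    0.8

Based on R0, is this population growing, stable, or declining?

lx = nx/n0 = nx/300: 1, 0.91333…, 0.89, 0.76333…, 0.01333…
R0 = Σ lx·mx = 0 + 1.644… + 2.047 + 0.992333… + 0.010667… = 4.694…
R0 > 1, so the population is growing.

growing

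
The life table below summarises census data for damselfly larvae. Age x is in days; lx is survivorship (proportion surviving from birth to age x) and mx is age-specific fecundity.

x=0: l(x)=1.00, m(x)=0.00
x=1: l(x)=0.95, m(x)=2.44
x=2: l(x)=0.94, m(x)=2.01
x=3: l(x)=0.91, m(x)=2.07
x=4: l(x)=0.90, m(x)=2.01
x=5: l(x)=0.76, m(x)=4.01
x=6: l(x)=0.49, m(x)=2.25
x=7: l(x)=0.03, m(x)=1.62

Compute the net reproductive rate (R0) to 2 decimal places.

12.10

lx·mx by age: 0, 2.318, 1.8894, 1.8837, 1.809, 3.0476, 1.1025, 0.0486
R0 = Σ lx·mx = 12.0988 → 12.10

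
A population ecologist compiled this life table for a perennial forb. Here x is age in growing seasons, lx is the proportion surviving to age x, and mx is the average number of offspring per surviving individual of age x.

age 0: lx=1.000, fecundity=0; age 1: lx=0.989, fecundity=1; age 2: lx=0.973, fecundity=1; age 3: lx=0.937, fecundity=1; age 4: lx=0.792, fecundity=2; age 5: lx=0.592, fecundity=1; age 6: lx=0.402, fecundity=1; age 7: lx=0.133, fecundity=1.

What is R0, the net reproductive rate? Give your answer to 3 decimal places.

lx·mx by age: 0, 0.989, 0.973, 0.937, 1.584, 0.592, 0.402, 0.133
R0 = Σ lx·mx = 5.61 → 5.610

5.610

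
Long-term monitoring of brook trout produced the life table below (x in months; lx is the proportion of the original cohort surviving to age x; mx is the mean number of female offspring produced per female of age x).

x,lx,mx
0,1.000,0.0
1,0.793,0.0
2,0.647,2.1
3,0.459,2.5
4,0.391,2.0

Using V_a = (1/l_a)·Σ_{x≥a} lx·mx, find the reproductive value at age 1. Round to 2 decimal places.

lx·mx for x ≥ 1: 0, 1.3587, 1.1475, 0.782 → sum = 3.2882
V_1 = 3.2882 / l_1 = 3.2882 / 0.793 = 4.146532… → 4.15

4.15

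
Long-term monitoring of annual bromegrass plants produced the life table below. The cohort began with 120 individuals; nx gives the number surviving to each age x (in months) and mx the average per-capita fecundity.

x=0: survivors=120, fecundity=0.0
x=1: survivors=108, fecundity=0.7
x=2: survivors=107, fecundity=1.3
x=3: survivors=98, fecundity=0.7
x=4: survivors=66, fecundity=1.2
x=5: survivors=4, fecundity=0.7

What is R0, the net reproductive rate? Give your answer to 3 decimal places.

lx = nx/n0 = nx/120: 1, 0.9, 0.89167…, 0.81667…, 0.55, 0.03333…
lx·mx by age: 0, 0.63, 1.159167…, 0.571667…, 0.66, 0.023333…
R0 = Σ lx·mx = 3.044167… → 3.044

3.044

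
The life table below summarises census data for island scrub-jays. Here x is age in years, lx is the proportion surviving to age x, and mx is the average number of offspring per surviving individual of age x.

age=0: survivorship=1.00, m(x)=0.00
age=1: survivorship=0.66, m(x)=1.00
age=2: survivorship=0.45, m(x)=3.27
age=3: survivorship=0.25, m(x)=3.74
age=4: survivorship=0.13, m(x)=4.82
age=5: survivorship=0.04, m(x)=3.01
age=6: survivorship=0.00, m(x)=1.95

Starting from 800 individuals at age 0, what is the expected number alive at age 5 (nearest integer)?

32

Expected survivors = N0 · l_5 = 800 × 0.04 = 32 → 32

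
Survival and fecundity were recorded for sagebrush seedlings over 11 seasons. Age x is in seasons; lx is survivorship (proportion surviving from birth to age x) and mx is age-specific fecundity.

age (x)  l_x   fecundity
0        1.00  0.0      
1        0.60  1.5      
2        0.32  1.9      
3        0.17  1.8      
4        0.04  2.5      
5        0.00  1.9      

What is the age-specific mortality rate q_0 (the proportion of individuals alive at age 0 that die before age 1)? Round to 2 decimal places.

q_0 = (l_0 − l_1) / l_0 = (1 − 0.6) / 1
     = 0.4 / 1 = 0.4 → 0.40

0.40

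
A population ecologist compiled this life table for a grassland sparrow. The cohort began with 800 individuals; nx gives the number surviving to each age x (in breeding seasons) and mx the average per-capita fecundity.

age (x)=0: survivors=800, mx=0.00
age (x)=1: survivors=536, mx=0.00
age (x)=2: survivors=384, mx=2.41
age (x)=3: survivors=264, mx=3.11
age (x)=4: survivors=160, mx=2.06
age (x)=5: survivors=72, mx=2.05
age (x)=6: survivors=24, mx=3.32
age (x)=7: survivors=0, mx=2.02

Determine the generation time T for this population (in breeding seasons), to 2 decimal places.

2.97

lx = nx/n0 = nx/800: 1, 0.67, 0.48, 0.33, 0.2, 0.09, 0.03, 0
lx·mx: 0, 0, 1.1568, 1.0263, 0.412, 0.1845, 0.0996, 0 → R0 = 2.8792
x·lx·mx: 0, 0, 2.3136, 3.0789, 1.648, 0.9225, 0.5976, 0 → Σ = 8.5606
T = 8.5606 / 2.8792 = 2.973256… → 2.97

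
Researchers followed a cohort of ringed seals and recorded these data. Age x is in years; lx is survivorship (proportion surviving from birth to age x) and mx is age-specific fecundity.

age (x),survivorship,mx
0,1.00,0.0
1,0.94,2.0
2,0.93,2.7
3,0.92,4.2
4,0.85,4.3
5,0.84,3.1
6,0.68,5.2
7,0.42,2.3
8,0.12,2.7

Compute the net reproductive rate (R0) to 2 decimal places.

19.34

lx·mx by age: 0, 1.88, 2.511, 3.864, 3.655, 2.604, 3.536, 0.966, 0.324
R0 = Σ lx·mx = 19.34 → 19.34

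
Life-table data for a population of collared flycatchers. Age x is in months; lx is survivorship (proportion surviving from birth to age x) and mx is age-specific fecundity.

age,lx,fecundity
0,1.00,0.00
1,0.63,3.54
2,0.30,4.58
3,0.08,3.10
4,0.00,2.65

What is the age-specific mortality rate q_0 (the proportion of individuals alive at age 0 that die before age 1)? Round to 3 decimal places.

q_0 = (l_0 − l_1) / l_0 = (1 − 0.63) / 1
     = 0.37 / 1 = 0.37 → 0.370

0.370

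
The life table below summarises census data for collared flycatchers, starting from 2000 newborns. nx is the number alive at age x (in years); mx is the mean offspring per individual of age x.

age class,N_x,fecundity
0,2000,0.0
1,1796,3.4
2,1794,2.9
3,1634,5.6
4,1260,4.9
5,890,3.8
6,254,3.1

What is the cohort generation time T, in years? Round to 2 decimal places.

lx = nx/n0 = nx/2000: 1, 0.898, 0.897, 0.817, 0.63, 0.445, 0.127
lx·mx: 0, 3.0532, 2.6013, 4.5752, 3.087, 1.691, 0.3937 → R0 = 15.4014
x·lx·mx: 0, 3.0532, 5.2026, 13.7256, 12.348, 8.455, 2.3622 → Σ = 45.1466
T = 45.1466 / 15.4014 = 2.931331… → 2.93

2.93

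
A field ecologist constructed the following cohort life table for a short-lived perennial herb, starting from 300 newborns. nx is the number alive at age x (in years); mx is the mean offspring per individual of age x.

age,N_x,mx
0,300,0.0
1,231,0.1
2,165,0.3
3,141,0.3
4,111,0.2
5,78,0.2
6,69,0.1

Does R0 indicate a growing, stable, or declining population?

declining

lx = nx/n0 = nx/300: 1, 0.77, 0.55, 0.47, 0.37, 0.26, 0.23
R0 = Σ lx·mx = 0 + 0.077 + 0.165 + 0.141 + 0.074 + 0.052 + 0.023 = 0.532
R0 < 1, so the population is declining.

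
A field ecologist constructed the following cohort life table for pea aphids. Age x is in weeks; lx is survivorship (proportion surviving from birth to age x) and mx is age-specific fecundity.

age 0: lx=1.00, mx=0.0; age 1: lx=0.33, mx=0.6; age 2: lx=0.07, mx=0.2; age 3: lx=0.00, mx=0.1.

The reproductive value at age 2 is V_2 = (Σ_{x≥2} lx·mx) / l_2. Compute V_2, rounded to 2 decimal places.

lx·mx for x ≥ 2: 0.014, 0 → sum = 0.014
V_2 = 0.014 / l_2 = 0.014 / 0.07 = 0.2 → 0.20

0.20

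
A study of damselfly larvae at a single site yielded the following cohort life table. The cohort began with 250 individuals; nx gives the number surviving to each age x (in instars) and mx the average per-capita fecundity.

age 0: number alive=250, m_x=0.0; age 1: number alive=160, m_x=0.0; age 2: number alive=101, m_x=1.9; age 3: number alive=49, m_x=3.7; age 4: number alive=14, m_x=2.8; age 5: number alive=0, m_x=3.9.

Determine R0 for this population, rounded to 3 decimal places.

lx = nx/n0 = nx/250: 1, 0.64, 0.404, 0.196, 0.056, 0
lx·mx by age: 0, 0, 0.7676, 0.7252, 0.1568, 0
R0 = Σ lx·mx = 1.6496 → 1.650

1.650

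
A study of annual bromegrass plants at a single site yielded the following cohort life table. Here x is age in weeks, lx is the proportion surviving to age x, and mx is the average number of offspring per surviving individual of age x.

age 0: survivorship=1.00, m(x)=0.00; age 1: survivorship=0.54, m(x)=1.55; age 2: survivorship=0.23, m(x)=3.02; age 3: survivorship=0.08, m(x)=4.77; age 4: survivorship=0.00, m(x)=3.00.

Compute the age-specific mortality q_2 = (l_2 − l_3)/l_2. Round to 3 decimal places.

0.652

q_2 = (l_2 − l_3) / l_2 = (0.23 − 0.08) / 0.23
     = 0.15 / 0.23 = 0.652174… → 0.652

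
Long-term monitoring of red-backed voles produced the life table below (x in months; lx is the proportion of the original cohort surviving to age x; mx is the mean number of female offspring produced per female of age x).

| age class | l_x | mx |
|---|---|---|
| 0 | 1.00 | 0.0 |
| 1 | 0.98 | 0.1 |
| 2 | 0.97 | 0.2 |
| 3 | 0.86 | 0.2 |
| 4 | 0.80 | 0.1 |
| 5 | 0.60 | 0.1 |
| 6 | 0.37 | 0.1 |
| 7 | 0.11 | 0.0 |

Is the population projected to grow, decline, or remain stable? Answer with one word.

R0 = Σ lx·mx = 0 + 0.098 + 0.194 + 0.172 + 0.08 + 0.06 + 0.037 + 0 = 0.641
R0 < 1, so the population is declining.

declining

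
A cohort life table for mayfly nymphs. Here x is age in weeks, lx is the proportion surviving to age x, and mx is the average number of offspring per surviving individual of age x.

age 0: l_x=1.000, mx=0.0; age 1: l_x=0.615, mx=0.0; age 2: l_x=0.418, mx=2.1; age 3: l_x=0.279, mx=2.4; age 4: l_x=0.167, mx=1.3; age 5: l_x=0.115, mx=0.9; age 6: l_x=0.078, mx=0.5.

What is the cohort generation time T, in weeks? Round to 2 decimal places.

lx·mx: 0, 0, 0.8778, 0.6696, 0.2171, 0.1035, 0.039 → R0 = 1.907
x·lx·mx: 0, 0, 1.7556, 2.0088, 0.8684, 0.5175, 0.234 → Σ = 5.3843
T = 5.3843 / 1.907 = 2.82344… → 2.82

2.82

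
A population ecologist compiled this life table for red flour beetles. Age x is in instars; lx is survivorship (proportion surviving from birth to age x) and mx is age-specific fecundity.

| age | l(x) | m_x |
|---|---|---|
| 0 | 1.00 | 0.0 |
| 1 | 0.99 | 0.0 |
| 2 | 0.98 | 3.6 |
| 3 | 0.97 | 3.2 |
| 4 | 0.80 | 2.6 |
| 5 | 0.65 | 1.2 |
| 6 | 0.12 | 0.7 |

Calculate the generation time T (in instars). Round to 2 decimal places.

lx·mx: 0, 0, 3.528, 3.104, 2.08, 0.78, 0.084 → R0 = 9.576
x·lx·mx: 0, 0, 7.056, 9.312, 8.32, 3.9, 0.504 → Σ = 29.092
T = 29.092 / 9.576 = 3.038012… → 3.04

3.04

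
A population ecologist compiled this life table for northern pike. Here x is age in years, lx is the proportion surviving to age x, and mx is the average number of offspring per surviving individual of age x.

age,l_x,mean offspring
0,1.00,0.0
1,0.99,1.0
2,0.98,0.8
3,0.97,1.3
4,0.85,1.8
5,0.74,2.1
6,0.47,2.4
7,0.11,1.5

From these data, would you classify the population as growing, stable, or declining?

R0 = Σ lx·mx = 0 + 0.99 + 0.784 + 1.261 + 1.53 + 1.554 + 1.128 + 0.165 = 7.412
R0 > 1, so the population is growing.

growing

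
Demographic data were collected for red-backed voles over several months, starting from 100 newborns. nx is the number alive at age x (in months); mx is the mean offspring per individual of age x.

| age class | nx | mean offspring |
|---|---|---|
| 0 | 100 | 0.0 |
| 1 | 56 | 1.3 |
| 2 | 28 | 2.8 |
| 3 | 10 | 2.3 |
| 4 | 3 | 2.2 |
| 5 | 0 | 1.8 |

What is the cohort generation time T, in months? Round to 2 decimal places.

1.80

lx = nx/n0 = nx/100: 1, 0.56, 0.28, 0.1, 0.03, 0
lx·mx: 0, 0.728, 0.784, 0.23, 0.066, 0 → R0 = 1.808
x·lx·mx: 0, 0.728, 1.568, 0.69, 0.264, 0 → Σ = 3.25
T = 3.25 / 1.808 = 1.797566… → 1.80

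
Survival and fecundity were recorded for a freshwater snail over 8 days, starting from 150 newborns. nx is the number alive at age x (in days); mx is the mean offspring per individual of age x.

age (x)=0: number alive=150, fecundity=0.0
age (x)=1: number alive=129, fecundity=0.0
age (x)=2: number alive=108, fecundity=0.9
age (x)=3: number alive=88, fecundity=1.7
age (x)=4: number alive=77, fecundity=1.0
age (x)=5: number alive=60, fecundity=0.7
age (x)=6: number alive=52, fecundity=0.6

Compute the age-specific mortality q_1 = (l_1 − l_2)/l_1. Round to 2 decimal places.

lx = nx/n0 = nx/150: 1, 0.86, 0.72, 0.58667…, 0.51333…, 0.4, 0.34667…
q_1 = (l_1 − l_2) / l_1 = (0.86 − 0.72) / 0.86
     = 0.14 / 0.86 = 0.162791… → 0.16

0.16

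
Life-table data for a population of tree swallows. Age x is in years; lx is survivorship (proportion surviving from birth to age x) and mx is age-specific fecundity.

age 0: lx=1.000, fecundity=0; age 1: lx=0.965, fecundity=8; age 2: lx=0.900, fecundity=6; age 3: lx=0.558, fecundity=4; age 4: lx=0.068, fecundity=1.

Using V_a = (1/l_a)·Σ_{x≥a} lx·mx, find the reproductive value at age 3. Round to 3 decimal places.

4.122

lx·mx for x ≥ 3: 2.232, 0.068 → sum = 2.3
V_3 = 2.3 / l_3 = 2.3 / 0.558 = 4.121864… → 4.122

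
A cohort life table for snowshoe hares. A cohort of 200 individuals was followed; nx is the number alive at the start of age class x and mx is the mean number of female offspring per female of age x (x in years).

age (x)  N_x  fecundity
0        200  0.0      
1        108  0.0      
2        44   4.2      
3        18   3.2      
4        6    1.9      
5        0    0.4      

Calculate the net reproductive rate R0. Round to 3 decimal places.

lx = nx/n0 = nx/200: 1, 0.54, 0.22, 0.09, 0.03, 0
lx·mx by age: 0, 0, 0.924, 0.288, 0.057, 0
R0 = Σ lx·mx = 1.269 → 1.269

1.269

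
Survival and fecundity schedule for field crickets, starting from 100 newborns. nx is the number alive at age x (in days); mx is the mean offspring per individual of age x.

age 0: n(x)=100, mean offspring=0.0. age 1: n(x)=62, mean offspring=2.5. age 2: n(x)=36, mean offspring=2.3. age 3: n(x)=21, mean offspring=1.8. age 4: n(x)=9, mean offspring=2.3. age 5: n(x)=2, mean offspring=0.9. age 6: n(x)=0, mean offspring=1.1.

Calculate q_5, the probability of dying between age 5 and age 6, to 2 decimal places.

lx = nx/n0 = nx/100: 1, 0.62, 0.36, 0.21, 0.09, 0.02, 0
q_5 = (l_5 − l_6) / l_5 = (0.02 − 0) / 0.02
     = 0.02 / 0.02 = 1 → 1.00

1.00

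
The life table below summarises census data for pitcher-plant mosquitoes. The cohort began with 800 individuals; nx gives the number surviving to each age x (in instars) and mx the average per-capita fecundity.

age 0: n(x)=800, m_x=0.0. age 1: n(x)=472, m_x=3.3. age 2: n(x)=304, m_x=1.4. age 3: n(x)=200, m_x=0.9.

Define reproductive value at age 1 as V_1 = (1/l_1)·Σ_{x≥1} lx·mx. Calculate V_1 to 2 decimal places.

lx = nx/n0 = nx/800: 1, 0.59, 0.38, 0.25
lx·mx for x ≥ 1: 1.947, 0.532, 0.225 → sum = 2.704
V_1 = 2.704 / l_1 = 2.704 / 0.59 = 4.583051… → 4.58

4.58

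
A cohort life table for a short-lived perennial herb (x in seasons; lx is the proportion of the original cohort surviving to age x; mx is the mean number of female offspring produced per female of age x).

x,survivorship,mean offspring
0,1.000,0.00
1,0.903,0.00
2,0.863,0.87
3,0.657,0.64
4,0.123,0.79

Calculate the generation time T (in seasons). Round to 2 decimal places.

2.48

lx·mx: 0, 0, 0.75081, 0.42048, 0.09717 → R0 = 1.26846
x·lx·mx: 0, 0, 1.50162, 1.26144, 0.38868 → Σ = 3.15174
T = 3.15174 / 1.26846 = 2.484698… → 2.48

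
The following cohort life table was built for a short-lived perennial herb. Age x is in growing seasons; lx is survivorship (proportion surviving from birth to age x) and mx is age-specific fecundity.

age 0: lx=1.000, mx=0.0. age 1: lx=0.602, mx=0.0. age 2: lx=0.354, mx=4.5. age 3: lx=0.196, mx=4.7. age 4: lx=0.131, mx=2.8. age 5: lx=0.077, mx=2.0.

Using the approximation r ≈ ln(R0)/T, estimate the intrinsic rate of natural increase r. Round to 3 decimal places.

0.412

R0 = Σ lx·mx = 0 + 0 + 1.593 + 0.9212 + 0.3668 + 0.154 = 3.035
Σ x·lx·mx = 8.1868; T = 8.1868/3.035 = 2.69746…
r ≈ ln(R0)/T = ln(3.035)/2.69746… = 0.41158… → 0.412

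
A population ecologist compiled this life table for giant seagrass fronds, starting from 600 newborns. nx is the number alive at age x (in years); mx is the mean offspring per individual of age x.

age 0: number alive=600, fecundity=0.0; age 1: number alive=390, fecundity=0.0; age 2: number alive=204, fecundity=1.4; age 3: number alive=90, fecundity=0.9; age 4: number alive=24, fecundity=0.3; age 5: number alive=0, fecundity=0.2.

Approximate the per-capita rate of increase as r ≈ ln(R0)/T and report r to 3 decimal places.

lx = nx/n0 = nx/600: 1, 0.65, 0.34, 0.15, 0.04, 0
R0 = Σ lx·mx = 0 + 0 + 0.476 + 0.135 + 0.012 + 0 = 0.623
Σ x·lx·mx = 1.405; T = 1.405/0.623 = 2.25522…
r ≈ ln(R0)/T = ln(0.623)/2.25522… = -0.20983… → -0.210

-0.210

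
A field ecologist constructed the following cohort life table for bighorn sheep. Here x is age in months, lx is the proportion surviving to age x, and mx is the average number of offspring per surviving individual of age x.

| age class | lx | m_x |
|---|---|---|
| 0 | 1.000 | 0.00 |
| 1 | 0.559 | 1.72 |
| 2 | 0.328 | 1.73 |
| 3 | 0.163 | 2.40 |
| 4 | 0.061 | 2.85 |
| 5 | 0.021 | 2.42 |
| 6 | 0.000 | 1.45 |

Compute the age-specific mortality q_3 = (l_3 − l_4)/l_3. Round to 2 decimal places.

q_3 = (l_3 − l_4) / l_3 = (0.163 − 0.061) / 0.163
     = 0.102 / 0.163 = 0.625767… → 0.63

0.63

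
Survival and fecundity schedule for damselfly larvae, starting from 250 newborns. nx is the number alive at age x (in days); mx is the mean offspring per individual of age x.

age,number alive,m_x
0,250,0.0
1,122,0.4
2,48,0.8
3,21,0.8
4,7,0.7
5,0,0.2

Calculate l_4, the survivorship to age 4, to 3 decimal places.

l_4 = n_4/n_0 = 7/250 = 0.028 → 0.028

0.028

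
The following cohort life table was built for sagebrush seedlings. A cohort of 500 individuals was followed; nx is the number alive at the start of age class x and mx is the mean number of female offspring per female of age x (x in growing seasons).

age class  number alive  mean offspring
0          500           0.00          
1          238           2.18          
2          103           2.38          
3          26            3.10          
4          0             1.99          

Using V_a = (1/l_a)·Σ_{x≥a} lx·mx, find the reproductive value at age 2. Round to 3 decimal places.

lx = nx/n0 = nx/500: 1, 0.476, 0.206, 0.052, 0
lx·mx for x ≥ 2: 0.49028, 0.1612, 0 → sum = 0.65148
V_2 = 0.65148 / l_2 = 0.65148 / 0.206 = 3.162524… → 3.163

3.163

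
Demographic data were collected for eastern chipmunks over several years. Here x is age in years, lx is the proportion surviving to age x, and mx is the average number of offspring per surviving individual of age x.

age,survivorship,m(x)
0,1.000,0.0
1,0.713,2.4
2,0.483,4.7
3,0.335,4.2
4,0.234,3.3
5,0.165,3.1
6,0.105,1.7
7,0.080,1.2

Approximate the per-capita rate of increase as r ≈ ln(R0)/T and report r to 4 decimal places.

0.7538

R0 = Σ lx·mx = 0 + 1.7112 + 2.2701 + 1.407 + 0.7722 + 0.5115 + 0.1785 + 0.096 = 6.9465
Σ x·lx·mx = 17.8617; T = 17.8617/6.9465 = 2.57132…
r ≈ ln(R0)/T = ln(6.9465)/2.57132… = 0.75379… → 0.7538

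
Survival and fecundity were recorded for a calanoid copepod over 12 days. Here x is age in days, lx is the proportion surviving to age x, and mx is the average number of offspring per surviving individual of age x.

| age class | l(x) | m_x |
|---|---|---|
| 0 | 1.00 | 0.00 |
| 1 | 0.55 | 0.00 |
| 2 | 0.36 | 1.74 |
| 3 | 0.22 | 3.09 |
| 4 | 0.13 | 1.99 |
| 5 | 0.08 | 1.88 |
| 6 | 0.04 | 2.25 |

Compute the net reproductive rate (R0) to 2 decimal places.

lx·mx by age: 0, 0, 0.6264, 0.6798, 0.2587, 0.1504, 0.09
R0 = Σ lx·mx = 1.8053 → 1.81

1.81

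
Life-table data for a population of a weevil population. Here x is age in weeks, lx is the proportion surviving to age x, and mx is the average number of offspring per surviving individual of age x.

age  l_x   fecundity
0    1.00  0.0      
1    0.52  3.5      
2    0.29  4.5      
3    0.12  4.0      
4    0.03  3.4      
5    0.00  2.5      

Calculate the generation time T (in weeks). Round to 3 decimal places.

1.694

lx·mx: 0, 1.82, 1.305, 0.48, 0.102, 0 → R0 = 3.707
x·lx·mx: 0, 1.82, 2.61, 1.44, 0.408, 0 → Σ = 6.278
T = 6.278 / 3.707 = 1.693553… → 1.694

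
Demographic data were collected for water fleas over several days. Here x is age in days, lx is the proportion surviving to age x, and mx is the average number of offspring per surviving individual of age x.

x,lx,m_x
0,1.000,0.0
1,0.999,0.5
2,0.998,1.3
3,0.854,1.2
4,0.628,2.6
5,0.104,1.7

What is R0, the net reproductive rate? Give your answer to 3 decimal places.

lx·mx by age: 0, 0.4995, 1.2974, 1.0248, 1.6328, 0.1768
R0 = Σ lx·mx = 4.6313 → 4.631

4.631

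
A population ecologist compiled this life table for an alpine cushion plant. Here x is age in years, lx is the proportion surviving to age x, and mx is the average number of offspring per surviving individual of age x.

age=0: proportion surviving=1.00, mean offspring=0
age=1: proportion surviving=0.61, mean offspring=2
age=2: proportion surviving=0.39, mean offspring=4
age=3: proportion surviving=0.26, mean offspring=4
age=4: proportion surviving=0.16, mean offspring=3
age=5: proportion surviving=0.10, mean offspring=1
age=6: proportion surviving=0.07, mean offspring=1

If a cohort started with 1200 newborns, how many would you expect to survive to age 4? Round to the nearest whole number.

192

Expected survivors = N0 · l_4 = 1200 × 0.16 = 192 → 192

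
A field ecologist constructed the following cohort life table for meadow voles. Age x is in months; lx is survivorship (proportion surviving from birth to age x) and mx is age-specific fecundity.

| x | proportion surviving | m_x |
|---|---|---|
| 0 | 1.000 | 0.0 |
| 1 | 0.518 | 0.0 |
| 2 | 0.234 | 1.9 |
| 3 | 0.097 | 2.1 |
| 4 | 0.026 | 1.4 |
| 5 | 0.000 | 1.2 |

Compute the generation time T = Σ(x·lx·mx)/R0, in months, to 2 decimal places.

lx·mx: 0, 0, 0.4446, 0.2037, 0.0364, 0 → R0 = 0.6847
x·lx·mx: 0, 0, 0.8892, 0.6111, 0.1456, 0 → Σ = 1.6459
T = 1.6459 / 0.6847 = 2.403826… → 2.40

2.40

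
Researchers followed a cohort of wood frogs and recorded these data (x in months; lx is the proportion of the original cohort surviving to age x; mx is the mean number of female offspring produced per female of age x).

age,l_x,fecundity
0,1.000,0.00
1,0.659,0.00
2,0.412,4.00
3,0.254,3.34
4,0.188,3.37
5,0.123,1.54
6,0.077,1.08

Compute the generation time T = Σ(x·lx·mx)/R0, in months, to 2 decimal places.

lx·mx: 0, 0, 1.648, 0.84836, 0.63356, 0.18942, 0.08316 → R0 = 3.4025
x·lx·mx: 0, 0, 3.296, 2.54508, 2.53424, 0.9471, 0.49896 → Σ = 9.82138
T = 9.82138 / 3.4025 = 2.886519… → 2.89

2.89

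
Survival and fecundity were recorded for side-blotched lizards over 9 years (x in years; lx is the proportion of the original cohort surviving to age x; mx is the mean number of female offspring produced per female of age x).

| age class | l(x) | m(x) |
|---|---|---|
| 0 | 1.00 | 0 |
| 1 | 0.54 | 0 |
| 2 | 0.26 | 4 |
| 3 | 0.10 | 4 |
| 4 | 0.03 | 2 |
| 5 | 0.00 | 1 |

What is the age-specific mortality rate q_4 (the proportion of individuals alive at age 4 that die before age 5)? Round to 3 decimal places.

1.000

q_4 = (l_4 − l_5) / l_4 = (0.03 − 0) / 0.03
     = 0.03 / 0.03 = 1 → 1.000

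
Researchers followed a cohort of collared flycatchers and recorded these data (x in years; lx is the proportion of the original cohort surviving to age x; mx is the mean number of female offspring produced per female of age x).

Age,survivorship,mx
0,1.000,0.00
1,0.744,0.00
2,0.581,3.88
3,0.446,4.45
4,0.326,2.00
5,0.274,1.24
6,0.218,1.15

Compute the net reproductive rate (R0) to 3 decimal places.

5.481

lx·mx by age: 0, 0, 2.25428, 1.9847, 0.652, 0.33976, 0.2507
R0 = Σ lx·mx = 5.48144 → 5.481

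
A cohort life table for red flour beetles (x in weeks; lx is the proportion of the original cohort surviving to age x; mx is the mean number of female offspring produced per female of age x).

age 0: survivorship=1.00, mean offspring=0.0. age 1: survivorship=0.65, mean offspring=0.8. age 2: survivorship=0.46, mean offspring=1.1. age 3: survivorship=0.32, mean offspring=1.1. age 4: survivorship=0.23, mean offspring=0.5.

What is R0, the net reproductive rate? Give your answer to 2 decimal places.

1.49

lx·mx by age: 0, 0.52, 0.506, 0.352, 0.115
R0 = Σ lx·mx = 1.493 → 1.49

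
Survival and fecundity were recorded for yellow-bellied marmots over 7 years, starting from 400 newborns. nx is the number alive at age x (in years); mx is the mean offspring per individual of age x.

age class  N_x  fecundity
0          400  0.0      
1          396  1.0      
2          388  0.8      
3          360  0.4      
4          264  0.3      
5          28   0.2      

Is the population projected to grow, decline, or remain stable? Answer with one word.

growing

lx = nx/n0 = nx/400: 1, 0.99, 0.97, 0.9, 0.66, 0.07
R0 = Σ lx·mx = 0 + 0.99 + 0.776 + 0.36 + 0.198 + 0.014 = 2.338
R0 > 1, so the population is growing.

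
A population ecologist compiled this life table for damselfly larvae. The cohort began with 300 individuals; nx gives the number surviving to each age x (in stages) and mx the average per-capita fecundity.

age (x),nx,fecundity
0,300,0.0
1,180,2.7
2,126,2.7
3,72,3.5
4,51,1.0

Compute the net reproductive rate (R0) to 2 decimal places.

3.76

lx = nx/n0 = nx/300: 1, 0.6, 0.42, 0.24, 0.17
lx·mx by age: 0, 1.62, 1.134, 0.84, 0.17
R0 = Σ lx·mx = 3.764 → 3.76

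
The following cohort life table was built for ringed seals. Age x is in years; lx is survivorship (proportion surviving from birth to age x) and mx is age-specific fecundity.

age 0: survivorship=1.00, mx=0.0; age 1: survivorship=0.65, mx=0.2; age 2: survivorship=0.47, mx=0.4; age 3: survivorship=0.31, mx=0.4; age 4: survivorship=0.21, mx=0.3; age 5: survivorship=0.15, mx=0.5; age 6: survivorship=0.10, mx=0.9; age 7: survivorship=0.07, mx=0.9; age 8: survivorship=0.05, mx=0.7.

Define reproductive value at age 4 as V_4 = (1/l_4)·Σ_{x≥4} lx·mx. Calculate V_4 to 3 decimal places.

lx·mx for x ≥ 4: 0.063, 0.075, 0.09, 0.063, 0.035 → sum = 0.326
V_4 = 0.326 / l_4 = 0.326 / 0.21 = 1.552381… → 1.552

1.552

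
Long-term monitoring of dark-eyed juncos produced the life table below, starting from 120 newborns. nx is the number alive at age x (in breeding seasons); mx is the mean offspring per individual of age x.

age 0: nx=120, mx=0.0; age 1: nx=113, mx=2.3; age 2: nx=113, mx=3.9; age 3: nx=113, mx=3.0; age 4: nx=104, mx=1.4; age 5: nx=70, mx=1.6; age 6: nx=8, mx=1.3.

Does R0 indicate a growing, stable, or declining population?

lx = nx/n0 = nx/120: 1, 0.94167…, 0.94167…, 0.94167…, 0.86667…, 0.58333…, 0.06667…
R0 = Σ lx·mx = 0 + 2.165833… + 3.6725… + 2.825… + 1.213333… + 0.933333… + 0.086667… = 10.896667…
R0 > 1, so the population is growing.

growing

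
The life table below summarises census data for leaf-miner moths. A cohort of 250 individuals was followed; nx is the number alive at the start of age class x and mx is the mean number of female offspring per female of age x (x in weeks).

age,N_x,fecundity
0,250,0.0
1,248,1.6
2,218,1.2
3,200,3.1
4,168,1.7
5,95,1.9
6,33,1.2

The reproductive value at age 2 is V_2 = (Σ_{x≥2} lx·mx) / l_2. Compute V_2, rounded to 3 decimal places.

lx = nx/n0 = nx/250: 1, 0.992, 0.872, 0.8, 0.672, 0.38, 0.132
lx·mx for x ≥ 2: 1.0464, 2.48, 1.1424, 0.722, 0.1584 → sum = 5.5492
V_2 = 5.5492 / l_2 = 5.5492 / 0.872 = 6.363761… → 6.364

6.364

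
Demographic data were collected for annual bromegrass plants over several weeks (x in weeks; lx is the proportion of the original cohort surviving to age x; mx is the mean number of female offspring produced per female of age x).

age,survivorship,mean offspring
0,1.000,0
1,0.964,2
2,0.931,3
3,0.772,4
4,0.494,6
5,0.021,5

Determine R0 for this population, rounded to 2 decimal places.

10.88

lx·mx by age: 0, 1.928, 2.793, 3.088, 2.964, 0.105
R0 = Σ lx·mx = 10.878 → 10.88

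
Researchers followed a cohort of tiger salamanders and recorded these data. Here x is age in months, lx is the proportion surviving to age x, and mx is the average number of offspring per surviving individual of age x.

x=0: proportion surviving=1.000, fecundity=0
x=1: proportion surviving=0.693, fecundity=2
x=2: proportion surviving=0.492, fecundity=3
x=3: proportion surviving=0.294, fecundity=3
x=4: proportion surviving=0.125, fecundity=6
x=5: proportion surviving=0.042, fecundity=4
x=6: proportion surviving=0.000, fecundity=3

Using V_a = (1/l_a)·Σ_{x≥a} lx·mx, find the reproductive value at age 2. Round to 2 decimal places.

6.66

lx·mx for x ≥ 2: 1.476, 0.882, 0.75, 0.168, 0 → sum = 3.276
V_2 = 3.276 / l_2 = 3.276 / 0.492 = 6.658537… → 6.66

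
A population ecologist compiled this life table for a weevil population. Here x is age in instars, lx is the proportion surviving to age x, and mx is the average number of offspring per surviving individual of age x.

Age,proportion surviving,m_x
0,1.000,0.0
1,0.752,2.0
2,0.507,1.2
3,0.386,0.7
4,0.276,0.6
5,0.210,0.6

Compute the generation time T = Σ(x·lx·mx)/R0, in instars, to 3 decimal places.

lx·mx: 0, 1.504, 0.6084, 0.2702, 0.1656, 0.126 → R0 = 2.6742
x·lx·mx: 0, 1.504, 1.2168, 0.8106, 0.6624, 0.63 → Σ = 4.8238
T = 4.8238 / 2.6742 = 1.803829… → 1.804

1.804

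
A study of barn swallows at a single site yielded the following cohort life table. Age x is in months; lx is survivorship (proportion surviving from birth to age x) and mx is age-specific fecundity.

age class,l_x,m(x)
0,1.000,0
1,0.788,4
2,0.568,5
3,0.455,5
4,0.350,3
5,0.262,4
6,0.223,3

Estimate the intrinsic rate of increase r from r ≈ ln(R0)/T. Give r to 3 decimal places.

0.910

R0 = Σ lx·mx = 0 + 3.152 + 2.84 + 2.275 + 1.05 + 1.048 + 0.669 = 11.034
Σ x·lx·mx = 29.111; T = 29.111/11.034 = 2.6383…
r ≈ ln(R0)/T = ln(11.034)/2.6383… = 0.91005… → 0.910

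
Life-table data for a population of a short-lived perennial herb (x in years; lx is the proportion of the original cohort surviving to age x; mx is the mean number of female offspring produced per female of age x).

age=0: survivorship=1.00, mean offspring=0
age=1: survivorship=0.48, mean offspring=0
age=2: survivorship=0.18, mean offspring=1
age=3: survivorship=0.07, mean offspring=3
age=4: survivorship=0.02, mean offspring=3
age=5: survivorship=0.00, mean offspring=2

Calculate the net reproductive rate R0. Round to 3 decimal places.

lx·mx by age: 0, 0, 0.18, 0.21, 0.06, 0
R0 = Σ lx·mx = 0.45 → 0.450

0.450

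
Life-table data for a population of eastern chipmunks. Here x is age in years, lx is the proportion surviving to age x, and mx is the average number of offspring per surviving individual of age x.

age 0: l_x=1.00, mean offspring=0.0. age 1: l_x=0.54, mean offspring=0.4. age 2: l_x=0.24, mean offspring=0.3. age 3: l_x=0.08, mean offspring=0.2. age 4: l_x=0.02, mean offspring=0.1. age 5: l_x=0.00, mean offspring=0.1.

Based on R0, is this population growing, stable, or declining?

declining

R0 = Σ lx·mx = 0 + 0.216 + 0.072 + 0.016 + 0.002 + 0 = 0.306
R0 < 1, so the population is declining.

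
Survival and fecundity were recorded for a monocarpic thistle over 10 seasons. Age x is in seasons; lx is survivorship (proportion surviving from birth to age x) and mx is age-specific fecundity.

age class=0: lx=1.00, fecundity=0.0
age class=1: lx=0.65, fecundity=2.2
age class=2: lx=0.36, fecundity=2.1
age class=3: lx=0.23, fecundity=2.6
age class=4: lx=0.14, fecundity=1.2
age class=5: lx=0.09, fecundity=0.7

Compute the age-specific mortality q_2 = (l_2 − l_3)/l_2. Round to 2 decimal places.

0.36

q_2 = (l_2 − l_3) / l_2 = (0.36 − 0.23) / 0.36
     = 0.13 / 0.36 = 0.361111… → 0.36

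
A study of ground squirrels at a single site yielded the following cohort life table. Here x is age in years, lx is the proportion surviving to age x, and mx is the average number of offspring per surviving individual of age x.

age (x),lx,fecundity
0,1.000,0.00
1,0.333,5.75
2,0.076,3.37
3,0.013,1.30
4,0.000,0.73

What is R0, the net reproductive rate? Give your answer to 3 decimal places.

lx·mx by age: 0, 1.91475, 0.25612, 0.0169, 0
R0 = Σ lx·mx = 2.18777 → 2.188

2.188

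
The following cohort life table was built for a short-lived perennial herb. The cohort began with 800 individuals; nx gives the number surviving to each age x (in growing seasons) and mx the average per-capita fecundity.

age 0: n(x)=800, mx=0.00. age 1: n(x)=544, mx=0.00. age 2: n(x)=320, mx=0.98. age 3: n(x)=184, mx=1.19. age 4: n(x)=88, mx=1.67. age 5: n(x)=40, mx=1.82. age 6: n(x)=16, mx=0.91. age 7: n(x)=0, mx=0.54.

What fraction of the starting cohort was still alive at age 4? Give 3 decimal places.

0.110

l_4 = n_4/n_0 = 88/800 = 0.11 → 0.110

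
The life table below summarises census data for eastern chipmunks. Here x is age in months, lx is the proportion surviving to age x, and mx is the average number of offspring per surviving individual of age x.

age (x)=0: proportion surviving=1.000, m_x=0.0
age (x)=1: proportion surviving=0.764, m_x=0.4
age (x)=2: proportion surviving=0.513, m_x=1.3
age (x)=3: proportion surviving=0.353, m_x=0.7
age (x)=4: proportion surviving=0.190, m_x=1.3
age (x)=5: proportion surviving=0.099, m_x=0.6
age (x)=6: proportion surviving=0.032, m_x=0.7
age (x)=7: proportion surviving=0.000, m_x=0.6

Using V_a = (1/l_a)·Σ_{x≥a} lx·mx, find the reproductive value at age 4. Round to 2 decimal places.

1.73

lx·mx for x ≥ 4: 0.247, 0.0594, 0.0224, 0 → sum = 0.3288
V_4 = 0.3288 / l_4 = 0.3288 / 0.19 = 1.730526… → 1.73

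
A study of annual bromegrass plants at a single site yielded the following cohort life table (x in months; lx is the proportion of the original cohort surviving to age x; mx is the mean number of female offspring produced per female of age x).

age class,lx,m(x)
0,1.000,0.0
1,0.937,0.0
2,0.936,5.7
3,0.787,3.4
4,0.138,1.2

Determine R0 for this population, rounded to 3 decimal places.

lx·mx by age: 0, 0, 5.3352, 2.6758, 0.1656
R0 = Σ lx·mx = 8.1766 → 8.177

8.177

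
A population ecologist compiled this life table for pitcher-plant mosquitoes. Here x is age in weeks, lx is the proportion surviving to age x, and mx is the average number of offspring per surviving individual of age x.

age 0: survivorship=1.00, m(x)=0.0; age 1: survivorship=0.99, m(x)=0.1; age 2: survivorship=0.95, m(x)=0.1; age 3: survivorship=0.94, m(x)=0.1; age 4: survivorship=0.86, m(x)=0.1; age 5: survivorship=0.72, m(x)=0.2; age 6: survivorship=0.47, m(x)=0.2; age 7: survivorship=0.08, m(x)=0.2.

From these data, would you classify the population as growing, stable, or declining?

declining

R0 = Σ lx·mx = 0 + 0.099 + 0.095 + 0.094 + 0.086 + 0.144 + 0.094 + 0.016 = 0.628
R0 < 1, so the population is declining.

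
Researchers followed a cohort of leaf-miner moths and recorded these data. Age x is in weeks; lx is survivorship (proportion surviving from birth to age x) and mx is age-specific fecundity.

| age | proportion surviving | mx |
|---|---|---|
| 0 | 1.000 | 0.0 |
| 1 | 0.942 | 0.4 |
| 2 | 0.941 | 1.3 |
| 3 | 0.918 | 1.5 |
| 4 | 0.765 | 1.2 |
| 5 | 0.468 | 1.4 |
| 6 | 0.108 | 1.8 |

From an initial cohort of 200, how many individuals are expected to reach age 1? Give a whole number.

188

Expected survivors = N0 · l_1 = 200 × 0.942 = 188.4 → 188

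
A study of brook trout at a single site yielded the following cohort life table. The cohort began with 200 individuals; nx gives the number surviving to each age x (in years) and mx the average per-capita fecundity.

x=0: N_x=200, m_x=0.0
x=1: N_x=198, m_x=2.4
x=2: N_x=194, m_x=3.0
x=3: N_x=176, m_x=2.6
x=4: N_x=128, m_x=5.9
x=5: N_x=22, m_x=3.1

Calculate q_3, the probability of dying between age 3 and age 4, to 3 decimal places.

0.273

lx = nx/n0 = nx/200: 1, 0.99, 0.97, 0.88, 0.64, 0.11
q_3 = (l_3 − l_4) / l_3 = (0.88 − 0.64) / 0.88
     = 0.24 / 0.88 = 0.272727… → 0.273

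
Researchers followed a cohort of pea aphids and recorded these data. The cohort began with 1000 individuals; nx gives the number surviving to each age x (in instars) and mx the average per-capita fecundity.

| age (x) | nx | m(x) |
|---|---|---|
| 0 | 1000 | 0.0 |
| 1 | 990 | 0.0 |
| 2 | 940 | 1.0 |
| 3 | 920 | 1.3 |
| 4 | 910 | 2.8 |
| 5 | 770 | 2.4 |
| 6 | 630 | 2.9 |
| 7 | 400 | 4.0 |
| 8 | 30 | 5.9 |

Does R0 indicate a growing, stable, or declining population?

lx = nx/n0 = nx/1000: 1, 0.99, 0.94, 0.92, 0.91, 0.77, 0.63, 0.4, 0.03
R0 = Σ lx·mx = 0 + 0 + 0.94 + 1.196 + 2.548 + 1.848 + 1.827 + 1.6 + 0.177 = 10.136
R0 > 1, so the population is growing.

growing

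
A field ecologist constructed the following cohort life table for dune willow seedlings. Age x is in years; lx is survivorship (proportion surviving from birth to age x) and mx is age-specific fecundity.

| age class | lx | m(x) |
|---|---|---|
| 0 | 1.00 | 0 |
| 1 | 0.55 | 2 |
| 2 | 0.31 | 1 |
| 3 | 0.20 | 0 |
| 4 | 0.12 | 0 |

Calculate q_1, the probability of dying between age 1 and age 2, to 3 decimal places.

q_1 = (l_1 − l_2) / l_1 = (0.55 − 0.31) / 0.55
     = 0.24 / 0.55 = 0.436364… → 0.436

0.436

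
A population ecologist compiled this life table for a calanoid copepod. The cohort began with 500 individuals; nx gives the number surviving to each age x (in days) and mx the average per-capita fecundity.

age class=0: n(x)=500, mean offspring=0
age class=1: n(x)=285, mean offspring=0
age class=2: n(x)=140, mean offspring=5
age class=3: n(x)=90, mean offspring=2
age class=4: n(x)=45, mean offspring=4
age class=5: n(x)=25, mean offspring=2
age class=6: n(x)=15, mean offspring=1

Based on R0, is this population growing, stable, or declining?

lx = nx/n0 = nx/500: 1, 0.57, 0.28, 0.18, 0.09, 0.05, 0.03
R0 = Σ lx·mx = 0 + 0 + 1.4 + 0.36 + 0.36 + 0.1 + 0.03 = 2.25
R0 > 1, so the population is growing.

growing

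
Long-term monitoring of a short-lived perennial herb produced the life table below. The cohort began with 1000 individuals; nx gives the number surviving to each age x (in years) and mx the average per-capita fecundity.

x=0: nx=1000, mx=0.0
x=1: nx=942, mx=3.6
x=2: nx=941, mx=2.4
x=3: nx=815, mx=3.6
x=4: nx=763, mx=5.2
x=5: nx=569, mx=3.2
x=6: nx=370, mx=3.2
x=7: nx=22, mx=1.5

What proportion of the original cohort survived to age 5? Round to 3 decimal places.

l_5 = n_5/n_0 = 569/1000 = 0.569 → 0.569

0.569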